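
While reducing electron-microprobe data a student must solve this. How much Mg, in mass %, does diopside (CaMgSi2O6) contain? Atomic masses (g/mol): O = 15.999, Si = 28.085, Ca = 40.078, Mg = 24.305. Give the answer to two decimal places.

11.22 mass %

Molar mass of CaMgSi2O6: 1×40.078 + 1×24.305 + 2×28.085 + 6×15.999 = 216.547 g/mol.
Mass of Mg per formula unit: 1 × 24.305 = 24.305 g.
Weight fraction Mg = 24.305 / 216.547 = 0.1122.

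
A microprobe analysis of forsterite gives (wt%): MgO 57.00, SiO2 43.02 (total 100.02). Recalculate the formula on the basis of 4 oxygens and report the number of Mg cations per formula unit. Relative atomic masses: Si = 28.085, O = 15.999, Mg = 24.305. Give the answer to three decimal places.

1.988 Mg apfu

57.00 wt% MgO ÷ 40.304 g/mol = 1.41425 mol, giving 1.41425 Mg and 1.41425 O.
43.02 wt% SiO2 ÷ 60.083 g/mol = 0.71601 mol, giving 0.71601 Si and 1.43202 O.
Oxygen sums to 2.84627; scaling by 4/2.84627 = 1.40535 puts the formula on 4 O.
Mg: 1.41425 × 1.40535 = 1.988 atoms per formula unit.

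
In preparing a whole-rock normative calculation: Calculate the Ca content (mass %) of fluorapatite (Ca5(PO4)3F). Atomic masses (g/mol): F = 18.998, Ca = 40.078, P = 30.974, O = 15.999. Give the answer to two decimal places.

39.74 mass %

M(Ca5(PO4)3F) = 504.298 g/mol.
Ca contributes 5 × 40.078 = 200.390 g per mole.
200.390/504.298 = 0.3974 → 39.74%.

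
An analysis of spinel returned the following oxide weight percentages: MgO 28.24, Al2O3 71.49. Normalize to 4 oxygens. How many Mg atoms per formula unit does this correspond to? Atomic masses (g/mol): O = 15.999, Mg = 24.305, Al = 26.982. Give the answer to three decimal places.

MgO: 28.24/40.304 = 0.70067 mol → 0.70067 mol Mg, 0.70067 mol O.
Al2O3: 71.49/101.961 = 0.70115 mol → 1.40230 mol Al, 2.10345 mol O.
Total oxygen = 2.80412 mol. Normalization factor = 4/2.80412 = 1.42647.
Mg per 4 O = 0.70067 × 1.42647 = 0.999.

0.999 Mg apfu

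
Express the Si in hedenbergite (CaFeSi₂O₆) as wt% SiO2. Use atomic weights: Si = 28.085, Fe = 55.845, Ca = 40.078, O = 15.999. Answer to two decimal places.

M(CaFeSi₂O₆) = 248.087 g/mol; M(SiO2) = 60.083 g/mol.
Moles SiO2 per formula unit = 2 Si ÷ 1 = 2.0000.
SiO2 fraction = (2.0000 × 60.083) / 248.087 = 120.166/248.087 = 0.4844.

48.44 wt%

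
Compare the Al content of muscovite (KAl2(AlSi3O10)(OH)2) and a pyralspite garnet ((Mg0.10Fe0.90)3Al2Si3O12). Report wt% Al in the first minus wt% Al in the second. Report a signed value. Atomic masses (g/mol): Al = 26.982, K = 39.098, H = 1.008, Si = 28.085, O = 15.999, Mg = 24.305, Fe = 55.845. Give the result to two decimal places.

9.27 percentage points

M(KAl2(AlSi3O10)(OH)2) = 398.303 g/mol, so wt% Al = 80.946/398.303 × 100 = 20.32%.
M((Mg0.10Fe0.90)3Al2Si3O12) = 488.280 g/mol, so wt% Al = 53.964/488.280 × 100 = 11.05%.
20.32 − 11.05 = 9.27 pp.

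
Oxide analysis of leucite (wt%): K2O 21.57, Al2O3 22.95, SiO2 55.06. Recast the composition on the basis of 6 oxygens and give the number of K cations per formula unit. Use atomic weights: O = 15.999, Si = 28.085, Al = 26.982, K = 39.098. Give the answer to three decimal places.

1.004 K apfu

K2O: 21.57/94.195 = 0.22899 mol → 0.45798 mol K, 0.22899 mol O.
Al2O3: 22.95/101.961 = 0.22509 mol → 0.45018 mol Al, 0.67527 mol O.
SiO2: 55.06/60.083 = 0.91640 mol → 0.91640 mol Si, 1.83280 mol O.
Total oxygen = 2.73706 mol. Normalization factor = 6/2.73706 = 2.19213.
K per 6 O = 0.45798 × 2.19213 = 1.004.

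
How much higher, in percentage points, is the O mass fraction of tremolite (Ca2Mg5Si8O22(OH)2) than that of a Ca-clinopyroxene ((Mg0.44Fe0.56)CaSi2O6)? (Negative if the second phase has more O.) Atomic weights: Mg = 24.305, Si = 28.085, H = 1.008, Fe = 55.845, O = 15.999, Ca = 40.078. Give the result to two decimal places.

6.28 percentage points

O in Ca2Mg5Si8O22(OH)2: molar mass 812.353 g/mol; 24×15.999 = 383.976 g → 47.27 wt%.
O in (Mg0.44Fe0.56)CaSi2O6: molar mass 234.209 g/mol; 6×15.999 = 95.994 g → 40.99 wt%.
Difference = 47.27 − 40.99 = 6.28 percentage points.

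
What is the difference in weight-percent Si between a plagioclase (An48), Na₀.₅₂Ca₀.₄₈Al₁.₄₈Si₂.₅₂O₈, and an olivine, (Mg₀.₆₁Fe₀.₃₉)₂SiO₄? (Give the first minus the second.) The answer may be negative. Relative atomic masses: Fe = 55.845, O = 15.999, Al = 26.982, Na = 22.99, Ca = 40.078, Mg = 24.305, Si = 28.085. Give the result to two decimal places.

First mineral: 70.774 g Si in 269.892 g formula = 26.22 wt% Si.
Second mineral: 28.085 g Si in 165.292 g formula = 16.99 wt% Si.
26.22% − 16.99% gives a difference of 9.23 percentage points.

9.23 percentage points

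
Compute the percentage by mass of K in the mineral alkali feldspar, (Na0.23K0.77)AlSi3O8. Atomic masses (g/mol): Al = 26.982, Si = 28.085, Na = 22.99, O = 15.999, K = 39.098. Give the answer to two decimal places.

10.96 wt%

Molar mass of (Na0.23K0.77)AlSi3O8: 0.23·22.99 + 0.77·39.098 + 1·26.982 + 3·28.085 + 8·15.999 = 274.622 g/mol.
Mass of K per formula unit: 0.77 × 39.098 = 30.105 g.
Weight fraction K = 30.105 / 274.622 = 0.1096.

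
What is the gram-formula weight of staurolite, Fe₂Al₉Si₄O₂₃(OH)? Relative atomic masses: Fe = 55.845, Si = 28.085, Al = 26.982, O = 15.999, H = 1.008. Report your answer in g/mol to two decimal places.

851.85 g/mol

M = 2·55.845 + 9·26.982 + 4·28.085 + 24·15.999 + 1·1.008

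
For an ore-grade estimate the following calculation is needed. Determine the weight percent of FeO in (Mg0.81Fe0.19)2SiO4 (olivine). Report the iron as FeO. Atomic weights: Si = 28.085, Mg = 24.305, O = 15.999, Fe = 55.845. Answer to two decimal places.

17.88 wt%

Formula mass = 152.676 g/mol.
0.38 Fe → 0.3800 mol FeO per formula unit; M(FeO) = 71.844, so FeO mass = 27.301 g.
27.301/152.676 × 100 = 17.88 wt%.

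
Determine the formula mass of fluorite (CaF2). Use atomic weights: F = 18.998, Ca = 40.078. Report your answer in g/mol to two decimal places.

78.07 g/mol

M = 1*40.078 + 2*18.998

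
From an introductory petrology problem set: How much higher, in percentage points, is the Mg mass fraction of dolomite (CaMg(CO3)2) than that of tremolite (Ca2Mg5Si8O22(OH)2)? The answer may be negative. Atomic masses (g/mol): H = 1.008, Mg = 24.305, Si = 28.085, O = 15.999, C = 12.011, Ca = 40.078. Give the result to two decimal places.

-1.78 percentage points

Mg in CaMg(CO3)2: molar mass 184.399 g/mol; 1×24.305 = 24.305 g → 13.18 wt%.
Mg in Ca2Mg5Si8O22(OH)2: molar mass 812.353 g/mol; 5×24.305 = 121.525 g → 14.96 wt%.
Difference = 13.18 − 14.96 = -1.78 percentage points.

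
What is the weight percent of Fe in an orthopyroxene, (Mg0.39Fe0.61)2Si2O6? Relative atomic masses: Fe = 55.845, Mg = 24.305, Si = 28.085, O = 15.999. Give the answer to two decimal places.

Formula mass = 0.78×24.305 + 1.22×55.845 + 2×28.085 + 6×15.999 = 239.253 g/mol, of which 68.131 g is Fe.
So Fe makes up 68.131/239.253 = 0.2848 of the mass, i.e. 28.48%.

28.48 weight percent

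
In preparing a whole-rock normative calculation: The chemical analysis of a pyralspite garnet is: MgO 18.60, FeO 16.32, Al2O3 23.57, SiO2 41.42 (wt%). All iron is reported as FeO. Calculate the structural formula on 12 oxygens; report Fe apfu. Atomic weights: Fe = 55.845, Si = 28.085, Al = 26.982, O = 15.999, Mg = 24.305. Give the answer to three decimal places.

MgO: 18.60/40.304 = 0.46149 mol → 0.46149 mol Mg, 0.46149 mol O.
FeO: 16.32/71.844 = 0.22716 mol → 0.22716 mol Fe, 0.22716 mol O.
Al2O3: 23.57/101.961 = 0.23117 mol → 0.46234 mol Al, 0.69351 mol O.
SiO2: 41.42/60.083 = 0.68938 mol → 0.68938 mol Si, 1.37876 mol O.
Total oxygen = 2.76092 mol. Normalization factor = 12/2.76092 = 4.34638.
Fe per 12 O = 0.22716 × 4.34638 = 0.987.

0.987 Fe apfu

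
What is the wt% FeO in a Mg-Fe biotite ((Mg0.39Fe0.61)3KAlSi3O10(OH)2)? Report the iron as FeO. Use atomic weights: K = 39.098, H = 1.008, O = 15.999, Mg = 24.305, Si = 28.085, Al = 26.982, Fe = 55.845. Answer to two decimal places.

27.68 wt%

Molar mass of (Mg0.39Fe0.61)3KAlSi3O10(OH)2 = 1.17×24.305 + 1.83×55.845 + 1×39.098 + 1×26.982 + 3×28.085 + 12×15.999 + 2×1.008 = 474.972 g/mol.
Each formula unit contains 1.83 Fe, equivalent to 1.83/1 = 1.8300 mol FeO.
M(FeO) = 1×55.845 + 1×15.999 = 71.844 g/mol.
Mass of FeO per formula unit = 1.8300 × 71.844 = 131.475 g.
FeO wt% = 131.475 / 474.972 × 100 = 27.68%.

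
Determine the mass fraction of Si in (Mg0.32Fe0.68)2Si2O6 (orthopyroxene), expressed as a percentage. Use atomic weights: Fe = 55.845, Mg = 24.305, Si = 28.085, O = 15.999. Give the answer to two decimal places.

Formula mass = 0.64*24.305 + 1.36*55.845 + 2*28.085 + 6*15.999 = 243.668 g/mol, of which 56.170 g is Si.
So Si makes up 56.170/243.668 = 0.2305 of the mass, i.e. 23.05%.

23.05 mass %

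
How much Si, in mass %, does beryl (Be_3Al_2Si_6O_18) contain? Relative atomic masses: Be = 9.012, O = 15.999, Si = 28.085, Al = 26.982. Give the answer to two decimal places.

Molar mass of Be_3Al_2Si_6O_18: 3*9.012 + 2*26.982 + 6*28.085 + 18*15.999 = 537.492 g/mol.
Mass of Si per formula unit: 6 × 28.085 = 168.510 g.
Weight fraction Si = 168.510 / 537.492 = 0.3135.

31.35 mass %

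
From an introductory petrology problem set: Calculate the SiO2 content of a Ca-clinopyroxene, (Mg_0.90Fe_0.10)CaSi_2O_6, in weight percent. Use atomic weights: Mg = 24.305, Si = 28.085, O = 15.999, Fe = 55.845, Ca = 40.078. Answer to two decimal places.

54.70 wt%

Molar mass of (Mg_0.90Fe_0.10)CaSi_2O_6 = 0.90*24.305 + 0.10*55.845 + 1*40.078 + 2*28.085 + 6*15.999 = 219.701 g/mol.
Each formula unit contains 2 Si, equivalent to 2/1 = 2.0000 mol SiO2.
M(SiO2) = 1×28.085 + 2×15.999 = 60.083 g/mol.
Mass of SiO2 per formula unit = 2.0000 × 60.083 = 120.166 g.
SiO2 wt% = 120.166 / 219.701 × 100 = 54.70%.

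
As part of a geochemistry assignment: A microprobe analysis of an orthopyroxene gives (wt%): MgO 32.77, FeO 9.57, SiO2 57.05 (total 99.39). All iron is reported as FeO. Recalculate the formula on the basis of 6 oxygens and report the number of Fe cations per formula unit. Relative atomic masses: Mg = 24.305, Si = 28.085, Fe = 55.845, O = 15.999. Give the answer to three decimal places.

0.281 Fe apfu

MgO (M=40.304): mol = 0.81307; Mg = 0.81307, O = 0.81307.
FeO (M=71.844): mol = 0.13321; Fe = 0.13321, O = 0.13321.
SiO2 (M=60.083): mol = 0.94952; Si = 0.94952, O = 1.89904.
ΣO = 2.84532; factor = 6/ΣO = 2.10873.
Fe apfu = 0.13321 × 2.10873 = 0.281.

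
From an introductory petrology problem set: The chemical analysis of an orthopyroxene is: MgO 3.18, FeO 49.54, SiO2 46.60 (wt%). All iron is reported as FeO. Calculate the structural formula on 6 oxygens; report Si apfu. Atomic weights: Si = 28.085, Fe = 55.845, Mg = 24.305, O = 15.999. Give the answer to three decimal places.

3.18 wt% MgO ÷ 40.304 g/mol = 0.07890 mol, giving 0.07890 Mg and 0.07890 O.
49.54 wt% FeO ÷ 71.844 g/mol = 0.68955 mol, giving 0.68955 Fe and 0.68955 O.
46.60 wt% SiO2 ÷ 60.083 g/mol = 0.77559 mol, giving 0.77559 Si and 1.55118 O.
Oxygen sums to 2.31963; scaling by 6/2.31963 = 2.58662 puts the formula on 6 O.
Si: 0.77559 × 2.58662 = 2.006 atoms per formula unit.

2.006 Si apfu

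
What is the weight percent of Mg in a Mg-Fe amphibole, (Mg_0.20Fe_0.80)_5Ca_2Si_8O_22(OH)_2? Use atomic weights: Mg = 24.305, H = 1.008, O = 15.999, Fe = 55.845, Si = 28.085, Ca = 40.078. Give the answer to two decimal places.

2.59 wt%

Formula mass = 1*24.305 + 4*55.845 + 2*40.078 + 8*28.085 + 24*15.999 + 2*1.008 = 938.513 g/mol, of which 24.305 g is Mg.
So Mg makes up 24.305/938.513 = 0.0259 of the mass, i.e. 2.59%.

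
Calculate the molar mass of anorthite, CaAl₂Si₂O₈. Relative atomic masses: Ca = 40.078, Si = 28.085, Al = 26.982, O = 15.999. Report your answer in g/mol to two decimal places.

The formula mass is the sum 1·40.078 + 2·26.982 + 2·28.085 + 8·15.999.

278.20 g/mol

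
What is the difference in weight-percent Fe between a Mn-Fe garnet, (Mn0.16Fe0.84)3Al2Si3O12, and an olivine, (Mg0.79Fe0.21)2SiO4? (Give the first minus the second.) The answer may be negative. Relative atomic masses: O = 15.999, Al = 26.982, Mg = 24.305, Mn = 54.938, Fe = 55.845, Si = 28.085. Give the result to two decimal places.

Fe in (Mn0.16Fe0.84)3Al2Si3O12: molar mass 497.307 g/mol; 2.52×55.845 = 140.729 g → 28.30 wt%.
Fe in (Mg0.79Fe0.21)2SiO4: molar mass 153.938 g/mol; 0.42×55.845 = 23.455 g → 15.24 wt%.
Difference = 28.30 − 15.24 = 13.06 percentage points.

13.06 percentage points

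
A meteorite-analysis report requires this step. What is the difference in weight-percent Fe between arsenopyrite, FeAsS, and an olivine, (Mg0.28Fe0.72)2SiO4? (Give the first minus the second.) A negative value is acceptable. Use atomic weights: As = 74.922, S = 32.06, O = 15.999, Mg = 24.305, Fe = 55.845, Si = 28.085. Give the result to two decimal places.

-8.91 percentage points

First mineral: 55.845 g Fe in 162.827 g formula = 34.30 wt% Fe.
Second mineral: 80.417 g Fe in 186.109 g formula = 43.21 wt% Fe.
34.30% − 43.21% gives a difference of -8.91 percentage points.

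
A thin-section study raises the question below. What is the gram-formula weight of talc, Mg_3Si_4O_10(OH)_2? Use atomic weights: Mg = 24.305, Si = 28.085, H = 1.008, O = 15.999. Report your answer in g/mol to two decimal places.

379.26 g/mol

M = 3·24.305 + 4·28.085 + 12·15.999 + 2·1.008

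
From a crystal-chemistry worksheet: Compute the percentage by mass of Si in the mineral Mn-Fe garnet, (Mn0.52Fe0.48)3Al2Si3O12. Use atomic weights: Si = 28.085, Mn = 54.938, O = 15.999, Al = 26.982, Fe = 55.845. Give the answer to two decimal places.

16.98 weight percent

Molar mass of (Mn0.52Fe0.48)3Al2Si3O12: 1.56·54.938 + 1.44·55.845 + 2·26.982 + 3·28.085 + 12·15.999 = 496.327 g/mol.
Mass of Si per formula unit: 3 × 28.085 = 84.255 g.
Weight fraction Si = 84.255 / 496.327 = 0.1698.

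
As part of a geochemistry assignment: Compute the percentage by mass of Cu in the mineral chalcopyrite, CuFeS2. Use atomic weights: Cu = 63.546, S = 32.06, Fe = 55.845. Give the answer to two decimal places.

34.63 weight percent

Formula mass = 1·63.546 + 1·55.845 + 2·32.06 = 183.511 g/mol, of which 63.546 g is Cu.
So Cu makes up 63.546/183.511 = 0.3463 of the mass, i.e. 34.63%.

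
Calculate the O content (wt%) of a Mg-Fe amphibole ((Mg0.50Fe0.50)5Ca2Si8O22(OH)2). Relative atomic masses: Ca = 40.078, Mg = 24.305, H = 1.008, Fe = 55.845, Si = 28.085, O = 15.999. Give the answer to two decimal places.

43.09 wt%

Molar mass of (Mg0.50Fe0.50)5Ca2Si8O22(OH)2: 2.50·24.305 + 2.50·55.845 + 2·40.078 + 8·28.085 + 24·15.999 + 2·1.008 = 891.203 g/mol.
Mass of O per formula unit: 24 × 15.999 = 383.976 g.
Weight fraction O = 383.976 / 891.203 = 0.4309.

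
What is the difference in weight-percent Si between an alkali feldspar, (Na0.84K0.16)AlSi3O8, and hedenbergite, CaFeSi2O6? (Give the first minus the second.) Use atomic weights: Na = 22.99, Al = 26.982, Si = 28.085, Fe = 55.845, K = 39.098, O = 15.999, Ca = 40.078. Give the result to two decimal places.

M((Na0.84K0.16)AlSi3O8) = 264.796 g/mol, so wt% Si = 84.255/264.796 × 100 = 31.82%.
M(CaFeSi2O6) = 248.087 g/mol, so wt% Si = 56.170/248.087 × 100 = 22.64%.
31.82 − 22.64 = 9.18 pp.

9.18 percentage points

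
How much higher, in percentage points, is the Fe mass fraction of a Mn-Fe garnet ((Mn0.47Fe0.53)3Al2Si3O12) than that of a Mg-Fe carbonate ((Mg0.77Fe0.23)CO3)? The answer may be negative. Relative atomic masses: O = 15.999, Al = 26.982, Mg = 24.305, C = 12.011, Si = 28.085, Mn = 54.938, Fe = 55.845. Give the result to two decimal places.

3.86 percentage points

M((Mn0.47Fe0.53)3Al2Si3O12) = 496.463 g/mol, so wt% Fe = 88.794/496.463 × 100 = 17.89%.
M((Mg0.77Fe0.23)CO3) = 91.567 g/mol, so wt% Fe = 12.844/91.567 × 100 = 14.03%.
17.89 − 14.03 = 3.86 pp.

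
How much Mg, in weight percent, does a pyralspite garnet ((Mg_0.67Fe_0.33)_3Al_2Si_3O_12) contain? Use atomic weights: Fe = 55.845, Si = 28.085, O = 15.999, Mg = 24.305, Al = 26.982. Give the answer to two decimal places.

11.25 weight percent

Formula mass = 2.01*24.305 + 0.99*55.845 + 2*26.982 + 3*28.085 + 12*15.999 = 434.347 g/mol, of which 48.853 g is Mg.
So Mg makes up 48.853/434.347 = 0.1125 of the mass, i.e. 11.25%.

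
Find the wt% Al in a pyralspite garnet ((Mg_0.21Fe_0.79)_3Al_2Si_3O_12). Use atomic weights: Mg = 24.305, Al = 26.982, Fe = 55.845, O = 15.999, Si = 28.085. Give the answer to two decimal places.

M((Mg_0.21Fe_0.79)_3Al_2Si_3O_12) = 477.872 g/mol.
Al contributes 2 × 26.982 = 53.964 g per mole.
53.964/477.872 = 0.1129 → 11.29%.

11.29 wt%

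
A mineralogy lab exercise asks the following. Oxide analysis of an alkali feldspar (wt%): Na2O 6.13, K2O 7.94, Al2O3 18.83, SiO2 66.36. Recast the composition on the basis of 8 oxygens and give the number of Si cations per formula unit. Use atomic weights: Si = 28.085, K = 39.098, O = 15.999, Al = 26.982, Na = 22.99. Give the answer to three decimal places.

2.999 Si apfu

Na2O: 6.13/61.979 = 0.09890 mol → 0.19780 mol Na, 0.09890 mol O.
K2O: 7.94/94.195 = 0.08429 mol → 0.16858 mol K, 0.08429 mol O.
Al2O3: 18.83/101.961 = 0.18468 mol → 0.36936 mol Al, 0.55404 mol O.
SiO2: 66.36/60.083 = 1.10447 mol → 1.10447 mol Si, 2.20894 mol O.
Total oxygen = 2.94617 mol. Normalization factor = 8/2.94617 = 2.71539.
Si per 8 O = 1.10447 × 2.71539 = 2.999.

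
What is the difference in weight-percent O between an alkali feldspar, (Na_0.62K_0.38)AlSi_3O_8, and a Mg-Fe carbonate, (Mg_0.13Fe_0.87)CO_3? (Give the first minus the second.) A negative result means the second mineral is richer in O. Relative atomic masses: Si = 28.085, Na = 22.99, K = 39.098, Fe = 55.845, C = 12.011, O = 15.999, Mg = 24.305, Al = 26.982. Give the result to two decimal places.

4.75 percentage points

First mineral: 127.992 g O in 268.340 g formula = 47.70 wt% O.
Second mineral: 47.997 g O in 111.753 g formula = 42.95 wt% O.
47.70% − 42.95% gives a difference of 4.75 percentage points.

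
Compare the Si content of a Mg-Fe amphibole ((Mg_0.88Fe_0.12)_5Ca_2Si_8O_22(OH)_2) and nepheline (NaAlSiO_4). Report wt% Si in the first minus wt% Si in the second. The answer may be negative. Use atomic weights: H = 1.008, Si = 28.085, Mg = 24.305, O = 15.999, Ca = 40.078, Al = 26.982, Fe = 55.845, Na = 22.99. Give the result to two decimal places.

7.26 percentage points

M((Mg_0.88Fe_0.12)_5Ca_2Si_8O_22(OH)_2) = 831.277 g/mol, so wt% Si = 224.680/831.277 × 100 = 27.03%.
M(NaAlSiO_4) = 142.053 g/mol, so wt% Si = 28.085/142.053 × 100 = 19.77%.
27.03 − 19.77 = 7.26 pp.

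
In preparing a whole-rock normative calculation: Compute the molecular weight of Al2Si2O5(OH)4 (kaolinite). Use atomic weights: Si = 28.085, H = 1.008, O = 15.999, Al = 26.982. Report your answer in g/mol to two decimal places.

The formula mass is the sum 2×26.982 + 2×28.085 + 9×15.999 + 4×1.008.

258.16 g/mol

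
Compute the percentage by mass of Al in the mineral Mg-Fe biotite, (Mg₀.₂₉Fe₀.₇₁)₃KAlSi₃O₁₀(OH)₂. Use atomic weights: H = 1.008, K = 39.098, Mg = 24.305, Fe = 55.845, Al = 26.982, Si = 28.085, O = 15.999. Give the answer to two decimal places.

5.57 mass %

Formula mass = 0.87×24.305 + 2.13×55.845 + 1×39.098 + 1×26.982 + 3×28.085 + 12×15.999 + 2×1.008 = 484.434 g/mol, of which 26.982 g is Al.
So Al makes up 26.982/484.434 = 0.0557 of the mass, i.e. 5.57%.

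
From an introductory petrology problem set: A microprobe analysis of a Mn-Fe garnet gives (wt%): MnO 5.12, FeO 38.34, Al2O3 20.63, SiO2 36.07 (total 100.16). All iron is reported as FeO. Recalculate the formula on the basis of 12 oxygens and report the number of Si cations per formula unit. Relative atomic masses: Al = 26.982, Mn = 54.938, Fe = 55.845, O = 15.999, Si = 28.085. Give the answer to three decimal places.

2.985 Si apfu

5.12 wt% MnO ÷ 70.937 g/mol = 0.07218 mol, giving 0.07218 Mn and 0.07218 O.
38.34 wt% FeO ÷ 71.844 g/mol = 0.53366 mol, giving 0.53366 Fe and 0.53366 O.
20.63 wt% Al2O3 ÷ 101.961 g/mol = 0.20233 mol, giving 0.40466 Al and 0.60699 O.
36.07 wt% SiO2 ÷ 60.083 g/mol = 0.60034 mol, giving 0.60034 Si and 1.20068 O.
Oxygen sums to 2.41351; scaling by 12/2.41351 = 4.97201 puts the formula on 12 O.
Si: 0.60034 × 4.97201 = 2.985 atoms per formula unit.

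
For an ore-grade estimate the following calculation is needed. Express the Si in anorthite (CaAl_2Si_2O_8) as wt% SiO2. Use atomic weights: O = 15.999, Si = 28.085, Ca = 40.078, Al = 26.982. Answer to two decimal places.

43.19 wt%

Molar mass of CaAl_2Si_2O_8 = 1·40.078 + 2·26.982 + 2·28.085 + 8·15.999 = 278.204 g/mol.
Each formula unit contains 2 Si, equivalent to 2/1 = 2.0000 mol SiO2.
M(SiO2) = 1×28.085 + 2×15.999 = 60.083 g/mol.
Mass of SiO2 per formula unit = 2.0000 × 60.083 = 120.166 g.
SiO2 wt% = 120.166 / 278.204 × 100 = 43.19%.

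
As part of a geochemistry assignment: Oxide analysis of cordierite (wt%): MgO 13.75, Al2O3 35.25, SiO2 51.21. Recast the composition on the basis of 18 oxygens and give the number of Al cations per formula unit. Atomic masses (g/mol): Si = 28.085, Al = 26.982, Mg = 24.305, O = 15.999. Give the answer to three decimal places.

MgO: 13.75/40.304 = 0.34116 mol → 0.34116 mol Mg, 0.34116 mol O.
Al2O3: 35.25/101.961 = 0.34572 mol → 0.69144 mol Al, 1.03716 mol O.
SiO2: 51.21/60.083 = 0.85232 mol → 0.85232 mol Si, 1.70464 mol O.
Total oxygen = 3.08296 mol. Normalization factor = 18/3.08296 = 5.83854.
Al per 18 O = 0.69144 × 5.83854 = 4.037.

4.037 Al apfu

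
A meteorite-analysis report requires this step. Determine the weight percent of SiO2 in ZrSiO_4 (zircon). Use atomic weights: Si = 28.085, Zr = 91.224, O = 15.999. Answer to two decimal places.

32.78 wt%

M(ZrSiO_4) = 183.305 g/mol; M(SiO2) = 60.083 g/mol.
Moles SiO2 per formula unit = 1 Si ÷ 1 = 1.0000.
SiO2 fraction = (1.0000 × 60.083) / 183.305 = 60.083/183.305 = 0.3278.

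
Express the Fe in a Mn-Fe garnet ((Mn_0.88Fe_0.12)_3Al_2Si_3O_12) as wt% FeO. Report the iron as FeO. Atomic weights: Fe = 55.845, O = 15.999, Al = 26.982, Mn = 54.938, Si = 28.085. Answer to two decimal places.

Molar mass of (Mn_0.88Fe_0.12)_3Al_2Si_3O_12 = 2.64*54.938 + 0.36*55.845 + 2*26.982 + 3*28.085 + 12*15.999 = 495.348 g/mol.
Each formula unit contains 0.36 Fe, equivalent to 0.36/1 = 0.3600 mol FeO.
M(FeO) = 1×55.845 + 1×15.999 = 71.844 g/mol.
Mass of FeO per formula unit = 0.3600 × 71.844 = 25.864 g.
FeO wt% = 25.864 / 495.348 × 100 = 5.22%.

5.22 wt%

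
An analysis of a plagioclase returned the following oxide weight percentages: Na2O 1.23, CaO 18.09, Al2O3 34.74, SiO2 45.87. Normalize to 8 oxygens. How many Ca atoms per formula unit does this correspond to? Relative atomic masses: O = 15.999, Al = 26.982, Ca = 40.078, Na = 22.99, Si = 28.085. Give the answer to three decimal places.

Na2O (M=61.979): mol = 0.01985; Na = 0.03970, O = 0.01985.
CaO (M=56.077): mol = 0.32259; Ca = 0.32259, O = 0.32259.
Al2O3 (M=101.961): mol = 0.34072; Al = 0.68144, O = 1.02216.
SiO2 (M=60.083): mol = 0.76344; Si = 0.76344, O = 1.52688.
ΣO = 2.89148; factor = 8/ΣO = 2.76675.
Ca apfu = 0.32259 × 2.76675 = 0.893.

0.893 Ca apfu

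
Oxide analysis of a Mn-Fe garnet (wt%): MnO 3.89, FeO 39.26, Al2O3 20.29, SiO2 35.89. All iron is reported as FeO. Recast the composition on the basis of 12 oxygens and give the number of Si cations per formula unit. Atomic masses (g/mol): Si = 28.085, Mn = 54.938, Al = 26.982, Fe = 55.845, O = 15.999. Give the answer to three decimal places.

2.995 Si apfu

MnO (M=70.937): mol = 0.05484; Mn = 0.05484, O = 0.05484.
FeO (M=71.844): mol = 0.54646; Fe = 0.54646, O = 0.54646.
Al2O3 (M=101.961): mol = 0.19900; Al = 0.39800, O = 0.59700.
SiO2 (M=60.083): mol = 0.59734; Si = 0.59734, O = 1.19468.
ΣO = 2.39298; factor = 12/ΣO = 5.01467.
Si apfu = 0.59734 × 5.01467 = 2.995.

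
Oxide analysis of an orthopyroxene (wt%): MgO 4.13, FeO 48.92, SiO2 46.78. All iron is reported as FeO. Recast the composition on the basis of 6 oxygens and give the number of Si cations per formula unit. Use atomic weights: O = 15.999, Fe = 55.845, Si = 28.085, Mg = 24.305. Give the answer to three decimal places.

MgO: 4.13/40.304 = 0.10247 mol → 0.10247 mol Mg, 0.10247 mol O.
FeO: 48.92/71.844 = 0.68092 mol → 0.68092 mol Fe, 0.68092 mol O.
SiO2: 46.78/60.083 = 0.77859 mol → 0.77859 mol Si, 1.55718 mol O.
Total oxygen = 2.34057 mol. Normalization factor = 6/2.34057 = 2.56348.
Si per 6 O = 0.77859 × 2.56348 = 1.996.

1.996 Si apfu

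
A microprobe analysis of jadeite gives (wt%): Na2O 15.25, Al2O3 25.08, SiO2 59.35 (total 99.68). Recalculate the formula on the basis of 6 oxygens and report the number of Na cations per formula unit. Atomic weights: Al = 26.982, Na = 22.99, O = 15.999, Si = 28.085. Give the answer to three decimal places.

0.998 Na apfu

Na2O (M=61.979): mol = 0.24605; Na = 0.49210, O = 0.24605.
Al2O3 (M=101.961): mol = 0.24598; Al = 0.49196, O = 0.73794.
SiO2 (M=60.083): mol = 0.98780; Si = 0.98780, O = 1.97560.
ΣO = 2.95959; factor = 6/ΣO = 2.02731.
Na apfu = 0.49210 × 2.02731 = 0.998.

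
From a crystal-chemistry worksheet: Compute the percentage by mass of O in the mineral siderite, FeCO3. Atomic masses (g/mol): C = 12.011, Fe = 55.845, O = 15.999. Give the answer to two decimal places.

41.43 wt%

Formula mass = 1*55.845 + 1*12.011 + 3*15.999 = 115.853 g/mol, of which 47.997 g is O.
So O makes up 47.997/115.853 = 0.4143 of the mass, i.e. 41.43%.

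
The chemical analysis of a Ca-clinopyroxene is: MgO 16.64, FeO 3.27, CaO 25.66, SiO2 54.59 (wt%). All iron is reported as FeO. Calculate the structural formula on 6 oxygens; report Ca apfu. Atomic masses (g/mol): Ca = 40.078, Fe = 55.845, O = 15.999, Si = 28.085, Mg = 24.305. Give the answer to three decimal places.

16.64 wt% MgO ÷ 40.304 g/mol = 0.41286 mol, giving 0.41286 Mg and 0.41286 O.
3.27 wt% FeO ÷ 71.844 g/mol = 0.04552 mol, giving 0.04552 Fe and 0.04552 O.
25.66 wt% CaO ÷ 56.077 g/mol = 0.45759 mol, giving 0.45759 Ca and 0.45759 O.
54.59 wt% SiO2 ÷ 60.083 g/mol = 0.90858 mol, giving 0.90858 Si and 1.81716 O.
Oxygen sums to 2.73313; scaling by 6/2.73313 = 2.19529 puts the formula on 6 O.
Ca: 0.45759 × 2.19529 = 1.005 atoms per formula unit.

1.005 Ca apfu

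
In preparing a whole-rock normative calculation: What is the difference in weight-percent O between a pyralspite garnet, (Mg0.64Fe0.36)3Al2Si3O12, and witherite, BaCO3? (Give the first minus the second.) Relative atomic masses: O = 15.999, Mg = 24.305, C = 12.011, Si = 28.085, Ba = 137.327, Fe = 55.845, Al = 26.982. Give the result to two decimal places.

19.59 percentage points

M((Mg0.64Fe0.36)3Al2Si3O12) = 437.185 g/mol, so wt% O = 191.988/437.185 × 100 = 43.91%.
M(BaCO3) = 197.335 g/mol, so wt% O = 47.997/197.335 × 100 = 24.32%.
43.91 − 24.32 = 19.59 pp.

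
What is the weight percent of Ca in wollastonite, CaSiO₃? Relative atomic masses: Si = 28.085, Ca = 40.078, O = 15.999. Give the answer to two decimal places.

M(CaSiO₃) = 116.160 g/mol.
Ca contributes 1 × 40.078 = 40.078 g per mole.
40.078/116.160 = 0.3450 → 34.50%.

34.50 weight percent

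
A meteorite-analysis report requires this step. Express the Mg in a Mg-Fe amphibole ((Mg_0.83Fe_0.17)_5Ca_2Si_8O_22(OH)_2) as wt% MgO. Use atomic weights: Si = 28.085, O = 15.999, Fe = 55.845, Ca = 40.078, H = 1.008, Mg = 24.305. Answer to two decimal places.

19.93 wt%

M((Mg_0.83Fe_0.17)_5Ca_2Si_8O_22(OH)_2) = 839.162 g/mol; M(MgO) = 40.304 g/mol.
Moles MgO per formula unit = 4.15 Mg ÷ 1 = 4.1500.
MgO fraction = (4.1500 × 40.304) / 839.162 = 167.262/839.162 = 0.1993.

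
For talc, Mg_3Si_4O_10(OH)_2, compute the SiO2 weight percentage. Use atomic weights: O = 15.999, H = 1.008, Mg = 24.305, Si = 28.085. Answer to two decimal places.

Formula mass = 379.259 g/mol.
4 Si → 4.0000 mol SiO2 per formula unit; M(SiO2) = 60.083, so SiO2 mass = 240.332 g.
240.332/379.259 × 100 = 63.37 wt%.

63.37 wt%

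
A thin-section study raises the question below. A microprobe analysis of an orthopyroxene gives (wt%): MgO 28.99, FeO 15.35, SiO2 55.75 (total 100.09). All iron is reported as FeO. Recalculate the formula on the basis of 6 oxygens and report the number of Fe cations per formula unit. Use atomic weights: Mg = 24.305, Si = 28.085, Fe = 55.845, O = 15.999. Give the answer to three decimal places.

0.460 Fe apfu

MgO: 28.99/40.304 = 0.71928 mol → 0.71928 mol Mg, 0.71928 mol O.
FeO: 15.35/71.844 = 0.21366 mol → 0.21366 mol Fe, 0.21366 mol O.
SiO2: 55.75/60.083 = 0.92788 mol → 0.92788 mol Si, 1.85576 mol O.
Total oxygen = 2.78870 mol. Normalization factor = 6/2.78870 = 2.15154.
Fe per 6 O = 0.21366 × 2.15154 = 0.460.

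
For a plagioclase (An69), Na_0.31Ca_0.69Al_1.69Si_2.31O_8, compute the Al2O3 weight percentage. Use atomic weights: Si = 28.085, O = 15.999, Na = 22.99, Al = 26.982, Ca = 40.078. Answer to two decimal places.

31.53 wt%

M(Na_0.31Ca_0.69Al_1.69Si_2.31O_8) = 273.249 g/mol; M(Al2O3) = 101.961 g/mol.
Moles Al2O3 per formula unit = 1.69 Al ÷ 2 = 0.8450.
Al2O3 fraction = (0.8450 × 101.961) / 273.249 = 86.157/273.249 = 0.3153.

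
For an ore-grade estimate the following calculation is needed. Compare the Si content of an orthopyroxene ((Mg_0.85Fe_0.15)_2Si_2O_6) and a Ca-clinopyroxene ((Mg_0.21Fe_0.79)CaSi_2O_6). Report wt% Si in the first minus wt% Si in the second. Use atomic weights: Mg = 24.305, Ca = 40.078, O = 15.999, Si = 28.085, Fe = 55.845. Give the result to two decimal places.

First mineral: 56.170 g Si in 210.236 g formula = 26.72 wt% Si.
Second mineral: 56.170 g Si in 241.464 g formula = 23.26 wt% Si.
26.72% − 23.26% gives a difference of 3.46 percentage points.

3.46 percentage points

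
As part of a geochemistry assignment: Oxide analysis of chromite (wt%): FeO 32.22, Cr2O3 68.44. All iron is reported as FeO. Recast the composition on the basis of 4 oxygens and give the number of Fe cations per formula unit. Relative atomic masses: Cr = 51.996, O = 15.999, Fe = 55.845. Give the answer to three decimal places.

0.997 Fe apfu

FeO: 32.22/71.844 = 0.44847 mol → 0.44847 mol Fe, 0.44847 mol O.
Cr2O3: 68.44/151.989 = 0.45030 mol → 0.90060 mol Cr, 1.35090 mol O.
Total oxygen = 1.79937 mol. Normalization factor = 4/1.79937 = 2.22300.
Fe per 4 O = 0.44847 × 2.22300 = 0.997.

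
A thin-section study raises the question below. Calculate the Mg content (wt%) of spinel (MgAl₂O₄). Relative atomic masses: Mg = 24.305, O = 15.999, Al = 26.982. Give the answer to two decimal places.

M(MgAl₂O₄) = 142.265 g/mol.
Mg contributes 1 × 24.305 = 24.305 g per mole.
24.305/142.265 = 0.1708 → 17.08%.

17.08 wt%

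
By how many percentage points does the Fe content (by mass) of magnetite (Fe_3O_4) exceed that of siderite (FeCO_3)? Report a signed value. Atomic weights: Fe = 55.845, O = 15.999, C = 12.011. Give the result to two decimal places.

Fe in Fe_3O_4: molar mass 231.531 g/mol; 3×55.845 = 167.535 g → 72.36 wt%.
Fe in FeCO_3: molar mass 115.853 g/mol; 1×55.845 = 55.845 g → 48.20 wt%.
Difference = 72.36 − 48.20 = 24.16 percentage points.

24.16 percentage points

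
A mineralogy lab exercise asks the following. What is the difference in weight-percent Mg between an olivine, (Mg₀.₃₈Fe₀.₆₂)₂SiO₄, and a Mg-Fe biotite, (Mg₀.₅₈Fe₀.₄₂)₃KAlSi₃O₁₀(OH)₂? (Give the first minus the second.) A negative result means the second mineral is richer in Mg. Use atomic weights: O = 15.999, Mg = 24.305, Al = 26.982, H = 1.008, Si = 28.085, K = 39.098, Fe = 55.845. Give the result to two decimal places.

First mineral: 18.472 g Mg in 179.801 g formula = 10.27 wt% Mg.
Second mineral: 42.291 g Mg in 456.994 g formula = 9.25 wt% Mg.
10.27% − 9.25% gives a difference of 1.02 percentage points.

1.02 percentage points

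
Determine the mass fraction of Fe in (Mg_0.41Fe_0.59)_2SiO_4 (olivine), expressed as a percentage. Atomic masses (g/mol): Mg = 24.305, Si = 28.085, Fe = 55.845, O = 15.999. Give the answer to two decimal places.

37.04 weight percent

Formula mass = 0.82×24.305 + 1.18×55.845 + 1×28.085 + 4×15.999 = 177.908 g/mol, of which 65.897 g is Fe.
So Fe makes up 65.897/177.908 = 0.3704 of the mass, i.e. 37.04%.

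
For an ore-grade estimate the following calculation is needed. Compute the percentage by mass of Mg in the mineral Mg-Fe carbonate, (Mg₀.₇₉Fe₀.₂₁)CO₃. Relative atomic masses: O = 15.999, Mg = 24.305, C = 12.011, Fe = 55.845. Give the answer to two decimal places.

21.11 wt%

Molar mass of (Mg₀.₇₉Fe₀.₂₁)CO₃: 0.79·24.305 + 0.21·55.845 + 1·12.011 + 3·15.999 = 90.936 g/mol.
Mass of Mg per formula unit: 0.79 × 24.305 = 19.201 g.
Weight fraction Mg = 19.201 / 90.936 = 0.2111.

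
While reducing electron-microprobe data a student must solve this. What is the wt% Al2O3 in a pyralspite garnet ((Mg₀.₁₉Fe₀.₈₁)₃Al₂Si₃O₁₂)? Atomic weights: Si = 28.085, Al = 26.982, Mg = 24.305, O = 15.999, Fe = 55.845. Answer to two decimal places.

21.25 wt%

M((Mg₀.₁₉Fe₀.₈₁)₃Al₂Si₃O₁₂) = 479.764 g/mol; M(Al2O3) = 101.961 g/mol.
Moles Al2O3 per formula unit = 2 Al ÷ 2 = 1.0000.
Al2O3 fraction = (1.0000 × 101.961) / 479.764 = 101.961/479.764 = 0.2125.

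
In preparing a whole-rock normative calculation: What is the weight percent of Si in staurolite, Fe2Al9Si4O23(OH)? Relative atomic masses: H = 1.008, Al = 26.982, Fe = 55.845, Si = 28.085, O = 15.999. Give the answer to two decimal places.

13.19 wt%

M(Fe2Al9Si4O23(OH)) = 851.852 g/mol.
Si contributes 4 × 28.085 = 112.340 g per mole.
112.340/851.852 = 0.1319 → 13.19%.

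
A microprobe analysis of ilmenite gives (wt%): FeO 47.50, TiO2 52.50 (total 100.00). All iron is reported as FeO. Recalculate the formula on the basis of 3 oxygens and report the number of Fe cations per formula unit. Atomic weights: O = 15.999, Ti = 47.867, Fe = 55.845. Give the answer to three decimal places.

1.004 Fe apfu

FeO: 47.50/71.844 = 0.66115 mol → 0.66115 mol Fe, 0.66115 mol O.
TiO2: 52.50/79.865 = 0.65736 mol → 0.65736 mol Ti, 1.31472 mol O.
Total oxygen = 1.97587 mol. Normalization factor = 3/1.97587 = 1.51832.
Fe per 3 O = 0.66115 × 1.51832 = 1.004.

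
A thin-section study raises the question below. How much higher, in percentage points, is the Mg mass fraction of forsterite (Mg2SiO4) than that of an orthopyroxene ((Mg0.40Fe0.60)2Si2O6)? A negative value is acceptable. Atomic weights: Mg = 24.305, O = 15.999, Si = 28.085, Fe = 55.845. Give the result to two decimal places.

26.40 percentage points

First mineral: 48.610 g Mg in 140.691 g formula = 34.55 wt% Mg.
Second mineral: 19.444 g Mg in 238.622 g formula = 8.15 wt% Mg.
34.55% − 8.15% gives a difference of 26.40 percentage points.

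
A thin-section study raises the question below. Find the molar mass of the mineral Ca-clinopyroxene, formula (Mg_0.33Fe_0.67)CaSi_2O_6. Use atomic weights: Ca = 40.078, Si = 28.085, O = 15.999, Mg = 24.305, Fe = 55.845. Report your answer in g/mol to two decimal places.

237.68 g/mol

M = 0.33(24.305) + 0.67(55.845) + 1(40.078) + 2(28.085) + 6(15.999)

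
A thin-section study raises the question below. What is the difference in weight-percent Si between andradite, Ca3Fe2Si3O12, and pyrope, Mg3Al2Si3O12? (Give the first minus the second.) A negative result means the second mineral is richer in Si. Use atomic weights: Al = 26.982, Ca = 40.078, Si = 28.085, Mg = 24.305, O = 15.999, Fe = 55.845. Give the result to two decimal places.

M(Ca3Fe2Si3O12) = 508.167 g/mol, so wt% Si = 84.255/508.167 × 100 = 16.58%.
M(Mg3Al2Si3O12) = 403.122 g/mol, so wt% Si = 84.255/403.122 × 100 = 20.90%.
16.58 − 20.90 = -4.32 pp.

-4.32 percentage points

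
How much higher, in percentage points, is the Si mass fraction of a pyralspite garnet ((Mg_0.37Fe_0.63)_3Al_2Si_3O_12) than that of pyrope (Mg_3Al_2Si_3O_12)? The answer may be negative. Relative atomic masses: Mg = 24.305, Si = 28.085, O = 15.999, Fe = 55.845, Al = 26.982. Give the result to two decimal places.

-2.69 percentage points

First mineral: 84.255 g Si in 462.733 g formula = 18.21 wt% Si.
Second mineral: 84.255 g Si in 403.122 g formula = 20.90 wt% Si.
18.21% − 20.90% gives a difference of -2.69 percentage points.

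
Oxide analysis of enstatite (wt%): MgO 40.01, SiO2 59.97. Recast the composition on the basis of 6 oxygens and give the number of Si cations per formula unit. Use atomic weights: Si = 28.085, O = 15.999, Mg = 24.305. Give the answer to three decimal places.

MgO (M=40.304): mol = 0.99271; Mg = 0.99271, O = 0.99271.
SiO2 (M=60.083): mol = 0.99812; Si = 0.99812, O = 1.99624.
ΣO = 2.98895; factor = 6/ΣO = 2.00739.
Si apfu = 0.99812 × 2.00739 = 2.004.

2.004 Si apfu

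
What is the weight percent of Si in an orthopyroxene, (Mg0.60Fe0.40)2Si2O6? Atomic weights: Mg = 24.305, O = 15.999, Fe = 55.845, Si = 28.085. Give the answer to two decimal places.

M((Mg0.60Fe0.40)2Si2O6) = 226.006 g/mol.
Si contributes 2 × 28.085 = 56.170 g per mole.
56.170/226.006 = 0.2485 → 24.85%.

24.85 weight percent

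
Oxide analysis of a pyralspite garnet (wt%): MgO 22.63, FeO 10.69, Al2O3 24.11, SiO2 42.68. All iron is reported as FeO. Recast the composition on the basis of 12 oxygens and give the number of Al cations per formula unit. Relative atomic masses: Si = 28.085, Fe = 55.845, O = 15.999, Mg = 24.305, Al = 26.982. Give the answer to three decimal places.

MgO (M=40.304): mol = 0.56148; Mg = 0.56148, O = 0.56148.
FeO (M=71.844): mol = 0.14879; Fe = 0.14879, O = 0.14879.
Al2O3 (M=101.961): mol = 0.23646; Al = 0.47292, O = 0.70938.
SiO2 (M=60.083): mol = 0.71035; Si = 0.71035, O = 1.42070.
ΣO = 2.84035; factor = 12/ΣO = 4.22483.
Al apfu = 0.47292 × 4.22483 = 1.998.

1.998 Al apfu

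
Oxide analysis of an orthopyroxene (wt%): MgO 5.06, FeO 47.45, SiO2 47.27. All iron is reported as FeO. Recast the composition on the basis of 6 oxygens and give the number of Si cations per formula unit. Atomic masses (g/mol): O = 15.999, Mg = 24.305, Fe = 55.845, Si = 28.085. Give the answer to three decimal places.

5.06 wt% MgO ÷ 40.304 g/mol = 0.12555 mol, giving 0.12555 Mg and 0.12555 O.
47.45 wt% FeO ÷ 71.844 g/mol = 0.66046 mol, giving 0.66046 Fe and 0.66046 O.
47.27 wt% SiO2 ÷ 60.083 g/mol = 0.78675 mol, giving 0.78675 Si and 1.57350 O.
Oxygen sums to 2.35951; scaling by 6/2.35951 = 2.54290 puts the formula on 6 O.
Si: 0.78675 × 2.54290 = 2.001 atoms per formula unit.

2.001 Si apfu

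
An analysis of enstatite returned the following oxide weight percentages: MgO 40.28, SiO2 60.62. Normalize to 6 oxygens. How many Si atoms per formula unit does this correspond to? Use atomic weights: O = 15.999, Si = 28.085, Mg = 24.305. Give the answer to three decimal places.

MgO (M=40.304): mol = 0.99940; Mg = 0.99940, O = 0.99940.
SiO2 (M=60.083): mol = 1.00894; Si = 1.00894, O = 2.01788.
ΣO = 3.01728; factor = 6/ΣO = 1.98855.
Si apfu = 1.00894 × 1.98855 = 2.006.

2.006 Si apfu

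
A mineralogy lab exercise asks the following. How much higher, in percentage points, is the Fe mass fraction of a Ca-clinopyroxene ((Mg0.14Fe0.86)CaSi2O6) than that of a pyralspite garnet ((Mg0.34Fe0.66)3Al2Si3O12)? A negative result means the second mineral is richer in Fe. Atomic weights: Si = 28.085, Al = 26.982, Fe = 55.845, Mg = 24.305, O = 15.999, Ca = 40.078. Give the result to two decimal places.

Fe in (Mg0.14Fe0.86)CaSi2O6: molar mass 243.671 g/mol; 0.86×55.845 = 48.027 g → 19.71 wt%.
Fe in (Mg0.34Fe0.66)3Al2Si3O12: molar mass 465.571 g/mol; 1.98×55.845 = 110.573 g → 23.75 wt%.
Difference = 19.71 − 23.75 = -4.04 percentage points.

-4.04 percentage points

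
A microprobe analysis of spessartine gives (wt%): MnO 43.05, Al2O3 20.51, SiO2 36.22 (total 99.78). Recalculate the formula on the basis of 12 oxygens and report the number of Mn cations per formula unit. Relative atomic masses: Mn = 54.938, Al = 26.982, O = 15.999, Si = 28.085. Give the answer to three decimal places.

MnO (M=70.937): mol = 0.60688; Mn = 0.60688, O = 0.60688.
Al2O3 (M=101.961): mol = 0.20116; Al = 0.40232, O = 0.60348.
SiO2 (M=60.083): mol = 0.60283; Si = 0.60283, O = 1.20566.
ΣO = 2.41602; factor = 12/ΣO = 4.96685.
Mn apfu = 0.60688 × 4.96685 = 3.014.

3.014 Mn apfu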